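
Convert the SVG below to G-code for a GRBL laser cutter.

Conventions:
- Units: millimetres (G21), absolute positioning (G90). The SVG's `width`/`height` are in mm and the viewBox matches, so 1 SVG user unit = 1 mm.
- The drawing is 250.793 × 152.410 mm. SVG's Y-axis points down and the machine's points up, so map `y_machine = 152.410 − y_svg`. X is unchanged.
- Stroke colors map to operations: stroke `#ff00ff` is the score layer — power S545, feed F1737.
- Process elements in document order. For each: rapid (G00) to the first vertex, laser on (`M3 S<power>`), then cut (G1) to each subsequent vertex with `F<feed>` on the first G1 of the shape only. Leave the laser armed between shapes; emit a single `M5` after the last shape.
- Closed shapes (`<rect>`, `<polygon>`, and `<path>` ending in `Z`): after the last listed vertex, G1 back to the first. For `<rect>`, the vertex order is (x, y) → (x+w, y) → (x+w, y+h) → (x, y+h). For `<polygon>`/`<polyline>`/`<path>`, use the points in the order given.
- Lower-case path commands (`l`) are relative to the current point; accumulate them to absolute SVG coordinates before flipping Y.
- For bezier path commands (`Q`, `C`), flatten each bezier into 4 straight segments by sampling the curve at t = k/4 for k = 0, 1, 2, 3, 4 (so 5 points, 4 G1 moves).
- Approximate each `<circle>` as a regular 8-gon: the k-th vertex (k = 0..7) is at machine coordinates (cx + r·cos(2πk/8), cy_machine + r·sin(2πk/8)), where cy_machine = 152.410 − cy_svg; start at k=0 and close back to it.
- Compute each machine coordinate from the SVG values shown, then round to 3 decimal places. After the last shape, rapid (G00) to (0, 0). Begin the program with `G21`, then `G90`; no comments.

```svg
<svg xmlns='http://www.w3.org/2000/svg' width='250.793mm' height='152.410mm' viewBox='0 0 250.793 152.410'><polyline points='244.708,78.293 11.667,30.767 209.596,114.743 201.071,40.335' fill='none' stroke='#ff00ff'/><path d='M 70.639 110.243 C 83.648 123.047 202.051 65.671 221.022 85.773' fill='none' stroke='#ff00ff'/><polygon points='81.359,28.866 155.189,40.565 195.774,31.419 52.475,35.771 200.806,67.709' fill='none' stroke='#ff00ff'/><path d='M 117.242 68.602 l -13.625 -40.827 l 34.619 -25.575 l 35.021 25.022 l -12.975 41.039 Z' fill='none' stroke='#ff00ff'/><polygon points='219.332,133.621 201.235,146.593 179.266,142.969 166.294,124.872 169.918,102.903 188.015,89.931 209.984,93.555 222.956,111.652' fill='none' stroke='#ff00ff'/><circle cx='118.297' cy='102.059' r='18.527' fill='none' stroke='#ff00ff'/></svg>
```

G21
G90
G00 X244.708 Y74.117
M3 S545
G1 X11.667 Y121.643 F1737
G1 X209.596 Y37.667
G1 X201.071 Y112.075
G00 X70.639 Y42.167
M3 S545
G1 X96.957 Y43.416 F1737
G1 X143.595 Y57.139
G1 X191.351 Y69.494
G1 X221.022 Y66.637
G00 X81.359 Y123.544
M3 S545
G1 X155.189 Y111.845 F1737
G1 X195.774 Y120.991
G1 X52.475 Y116.639
G1 X200.806 Y84.701
G1 X81.359 Y123.544
G00 X117.242 Y83.808
M3 S545
G1 X103.617 Y124.635 F1737
G1 X138.236 Y150.210
G1 X173.257 Y125.188
G1 X160.282 Y84.149
G1 X117.242 Y83.808
G00 X219.332 Y18.789
M3 S545
G1 X201.235 Y5.817 F1737
G1 X179.266 Y9.441
G1 X166.294 Y27.538
G1 X169.918 Y49.507
G1 X188.015 Y62.479
G1 X209.984 Y58.855
G1 X222.956 Y40.758
G1 X219.332 Y18.789
G00 X136.824 Y50.351
M3 S545
G1 X131.398 Y63.452 F1737
G1 X118.297 Y68.878
G1 X105.196 Y63.452
G1 X99.770 Y50.351
G1 X105.196 Y37.250
G1 X118.297 Y31.824
G1 X131.398 Y37.250
G1 X136.824 Y50.351
M5
G00 X0.000 Y0.000

viewBox `0 0 250.793 152.410` with mm width/height → 1 unit = 1 mm. Flip: y_m = 152.410 − y_svg.

**Shape 1** — `<polyline>` open polyline, stroke `#ff00ff` → score (S545, F1737). Machine vertices: (244.708,74.117) → (11.667,121.643) → (209.596,37.667) → (201.071,112.075). Open path.

**Shape 2** — `<path>` cubic bezier, stroke `#ff00ff` → score (S545, F1737). Control points (SVG): P0=(70.639,110.243), P1=(83.648,123.047), P2=(202.051,65.671), P3=(221.022,85.773); sampled at t=k/4. Machine vertices: (70.639,42.167) → (96.957,43.416) → (143.595,57.139) → (191.351,69.494) → (221.022,66.637). Open path.

**Shape 3** — `<polygon>` closed polygon, stroke `#ff00ff` → score (S545, F1737). Machine vertices: (81.359,123.544) → (155.189,111.845) → (195.774,120.991) → (52.475,116.639) → (200.806,84.701) → (81.359,123.544). Closed: final G1 returns to the first vertex.

**Shape 4** — `<path>` regular polygon, stroke `#ff00ff` → score (S545, F1737). Machine vertices: (117.242,83.808) → (103.617,124.635) → (138.236,150.210) → (173.257,125.188) → (160.282,84.149) → (117.242,83.808). Closed: final G1 returns to the first vertex.

**Shape 5** — `<polygon>` regular polygon, stroke `#ff00ff` → score (S545, F1737). Machine vertices: (219.332,18.789) → (201.235,5.817) → (179.266,9.441) → (166.294,27.538) → (169.918,49.507) → (188.015,62.479) → (209.984,58.855) → (222.956,40.758) → (219.332,18.789). Closed: final G1 returns to the first vertex.

**Shape 6** — `<circle>` circle, stroke `#ff00ff` → score (S545, F1737). Machine vertices: (136.824,50.351) → (131.398,63.452) → (118.297,68.878) → (105.196,63.452) → (99.770,50.351) → (105.196,37.250) → (118.297,31.824) → (131.398,37.250) → (136.824,50.351). Closed: final G1 returns to the first vertex.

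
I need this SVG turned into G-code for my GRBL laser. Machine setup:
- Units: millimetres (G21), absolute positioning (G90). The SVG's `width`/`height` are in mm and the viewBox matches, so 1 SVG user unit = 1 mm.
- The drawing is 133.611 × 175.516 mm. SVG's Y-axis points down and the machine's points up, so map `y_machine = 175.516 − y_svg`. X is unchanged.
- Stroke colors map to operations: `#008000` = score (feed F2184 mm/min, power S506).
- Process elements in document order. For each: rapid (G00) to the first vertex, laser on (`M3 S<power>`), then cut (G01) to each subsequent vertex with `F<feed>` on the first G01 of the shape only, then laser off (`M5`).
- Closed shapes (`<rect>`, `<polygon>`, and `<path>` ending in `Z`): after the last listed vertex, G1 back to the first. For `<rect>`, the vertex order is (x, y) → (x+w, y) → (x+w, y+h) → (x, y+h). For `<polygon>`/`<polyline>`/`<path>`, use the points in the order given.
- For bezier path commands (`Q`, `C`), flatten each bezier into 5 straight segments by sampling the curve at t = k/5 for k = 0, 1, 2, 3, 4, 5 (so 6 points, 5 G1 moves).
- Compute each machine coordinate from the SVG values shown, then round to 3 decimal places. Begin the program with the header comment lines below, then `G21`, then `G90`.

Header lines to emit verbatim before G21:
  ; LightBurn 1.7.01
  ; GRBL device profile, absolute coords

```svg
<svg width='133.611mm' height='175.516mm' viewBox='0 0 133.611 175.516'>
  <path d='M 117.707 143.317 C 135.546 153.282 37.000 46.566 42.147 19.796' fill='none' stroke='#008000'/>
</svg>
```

; LightBurn 1.7.01
; GRBL device profile, absolute coords
G21
G90
G00 X117.707 Y32.199
M3 S506
G01 X116.205 Y38.649 F2184
G01 X97.334 Y63.664
G01 X71.658 Y97.806
G01 X49.741 Y131.637
G01 X42.147 Y155.720
M5

1 u = 1 mm; y_m = 175.516 − y.

[1] `<path>` cubic bezier, #008000→score S506 F2184: (117.707,32.199) → (116.205,38.649) → (97.334,63.664) → (71.658,97.806) → (49.741,131.637) → (42.147,155.720)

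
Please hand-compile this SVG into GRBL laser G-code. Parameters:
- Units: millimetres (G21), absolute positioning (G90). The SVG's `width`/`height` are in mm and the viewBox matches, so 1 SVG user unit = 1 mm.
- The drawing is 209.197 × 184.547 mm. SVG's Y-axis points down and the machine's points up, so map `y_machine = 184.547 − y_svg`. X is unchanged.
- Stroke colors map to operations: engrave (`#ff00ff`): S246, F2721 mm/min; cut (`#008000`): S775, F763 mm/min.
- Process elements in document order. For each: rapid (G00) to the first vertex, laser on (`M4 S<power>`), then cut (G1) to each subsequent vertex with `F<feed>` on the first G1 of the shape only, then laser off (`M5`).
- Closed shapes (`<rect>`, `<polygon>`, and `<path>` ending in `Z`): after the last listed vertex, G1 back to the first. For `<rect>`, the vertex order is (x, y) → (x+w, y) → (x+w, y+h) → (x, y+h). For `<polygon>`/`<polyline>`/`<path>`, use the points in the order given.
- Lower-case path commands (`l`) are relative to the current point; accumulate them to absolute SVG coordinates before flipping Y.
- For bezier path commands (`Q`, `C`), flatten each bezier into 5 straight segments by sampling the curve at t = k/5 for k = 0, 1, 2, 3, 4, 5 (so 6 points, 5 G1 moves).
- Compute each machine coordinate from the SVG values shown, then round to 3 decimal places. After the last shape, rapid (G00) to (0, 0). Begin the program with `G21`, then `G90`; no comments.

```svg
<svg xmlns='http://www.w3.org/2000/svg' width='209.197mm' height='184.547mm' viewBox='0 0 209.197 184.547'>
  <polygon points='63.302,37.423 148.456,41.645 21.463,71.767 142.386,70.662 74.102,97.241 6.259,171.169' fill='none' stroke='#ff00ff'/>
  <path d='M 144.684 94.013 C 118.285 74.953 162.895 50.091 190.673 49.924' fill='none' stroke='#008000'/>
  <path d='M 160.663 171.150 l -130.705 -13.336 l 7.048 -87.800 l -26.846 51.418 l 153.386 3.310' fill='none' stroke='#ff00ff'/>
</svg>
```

G21
G90
G00 X63.302 Y147.124
M4 S246
G1 X148.456 Y142.902 F2721
G1 X21.463 Y112.780
G1 X142.386 Y113.885
G1 X74.102 Y87.306
G1 X6.259 Y13.378
G1 X63.302 Y147.124
M5
G00 X144.684 Y90.534
M4 S775
G1 X136.663 Y102.422 F763
G1 X141.468 Y114.239
G1 X154.882 Y124.521
G1 X172.689 Y131.803
G1 X190.673 Y134.623
M5
G00 X160.663 Y13.397
M4 S246
G1 X29.958 Y26.733 F2721
G1 X37.006 Y114.533
G1 X10.160 Y63.115
G1 X163.546 Y59.805
M5
G00 X0.000 Y0.000

viewBox `0 0 209.197 184.547` with mm width/height → 1 unit = 1 mm. Flip: y_m = 184.547 − y_svg.

**Shape 1** — `<polygon>` closed polygon, stroke `#ff00ff` → engrave (S246, F2721). Machine vertices: (63.302,147.124) → (148.456,142.902) → (21.463,112.780) → (142.386,113.885) → (74.102,87.306) → (6.259,13.378) → (63.302,147.124). Closed: final G1 returns to the first vertex.

**Shape 2** — `<path>` cubic bezier, stroke `#008000` → cut (S775, F763). Control points (SVG): P0=(144.684,94.013), P1=(118.285,74.953), P2=(162.895,50.091), P3=(190.673,49.924); sampled at t=k/5. Machine vertices: (144.684,90.534) → (136.663,102.422) → (141.468,114.239) → (154.882,124.521) → (172.689,131.803) → (190.673,134.623). Open path.

**Shape 3** — `<path>` open polyline, stroke `#ff00ff` → engrave (S246, F2721). Machine vertices: (160.663,13.397) → (29.958,26.733) → (37.006,114.533) → (10.160,63.115) → (163.546,59.805). Open path.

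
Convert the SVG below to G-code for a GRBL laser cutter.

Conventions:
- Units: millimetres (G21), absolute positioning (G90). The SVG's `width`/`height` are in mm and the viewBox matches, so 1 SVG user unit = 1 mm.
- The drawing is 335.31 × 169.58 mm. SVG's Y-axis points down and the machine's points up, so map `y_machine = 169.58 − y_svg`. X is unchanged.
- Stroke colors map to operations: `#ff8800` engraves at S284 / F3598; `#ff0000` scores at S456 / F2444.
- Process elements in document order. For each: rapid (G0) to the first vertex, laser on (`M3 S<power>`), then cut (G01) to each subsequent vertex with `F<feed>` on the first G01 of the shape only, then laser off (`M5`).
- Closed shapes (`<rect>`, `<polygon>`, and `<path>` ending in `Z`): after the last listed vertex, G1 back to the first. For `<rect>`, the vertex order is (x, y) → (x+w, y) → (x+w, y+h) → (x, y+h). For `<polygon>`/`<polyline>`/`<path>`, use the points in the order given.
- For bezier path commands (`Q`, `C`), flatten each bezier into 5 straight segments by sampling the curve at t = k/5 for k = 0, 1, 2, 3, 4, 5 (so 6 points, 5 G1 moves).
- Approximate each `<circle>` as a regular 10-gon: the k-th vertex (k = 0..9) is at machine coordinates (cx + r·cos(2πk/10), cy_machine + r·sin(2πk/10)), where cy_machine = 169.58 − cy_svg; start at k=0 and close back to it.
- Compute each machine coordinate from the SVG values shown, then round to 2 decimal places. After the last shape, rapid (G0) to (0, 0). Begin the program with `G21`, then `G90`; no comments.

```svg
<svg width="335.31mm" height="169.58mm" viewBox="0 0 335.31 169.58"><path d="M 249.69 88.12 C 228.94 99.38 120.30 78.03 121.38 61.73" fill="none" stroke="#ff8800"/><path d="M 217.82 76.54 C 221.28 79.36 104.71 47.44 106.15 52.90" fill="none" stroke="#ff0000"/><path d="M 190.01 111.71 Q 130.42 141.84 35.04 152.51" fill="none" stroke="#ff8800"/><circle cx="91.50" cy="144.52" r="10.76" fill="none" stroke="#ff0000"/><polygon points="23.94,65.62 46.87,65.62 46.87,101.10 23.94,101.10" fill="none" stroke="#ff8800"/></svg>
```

Since the viewBox matches the mm dimensions, user units are millimetres directly. The only transform is the Y-flip y_m = 169.58 − y_svg.

Shape 1 is a cubic bezier drawn with `<path>`. Its stroke #ff8800 means engrave at S284, F3598. After flipping Y the toolpath is (249.69,81.46) → (228.27,78.32) → (195.25,81.19) → (160.10,88.28) → (132.32,97.77) → (121.38,107.85).

Shape 2 is a cubic bezier drawn with `<path>`. Its stroke #ff0000 means score at S456, F2444. After flipping Y the toolpath is (217.82,93.04) → (207.40,94.94) → (179.59,101.72) → (145.83,109.91) → (117.54,116.05) → (106.15,116.68).

Shape 3 is a quadratic bezier drawn with `<path>`. Its stroke #ff8800 means engrave at S284, F3598. After flipping Y the toolpath is (190.01,57.87) → (164.74,46.60) → (136.61,36.88) → (105.62,28.72) → (71.76,22.12) → (35.04,17.07).

Shape 4 is a circle drawn with `<circle>`. Its stroke #ff0000 means score at S456, F2444. After flipping Y the toolpath is (102.26,25.06) → (100.21,31.38) → (94.83,35.29) → (88.17,35.29) → (82.79,31.38) → (80.74,25.06) → (82.79,18.74) → (88.17,14.83) → (94.83,14.83) → (100.21,18.74) → (102.26,25.06), returning to the start.

Shape 5 is a rectangle drawn with `<polygon>`. Its stroke #ff8800 means engrave at S284, F3598. After flipping Y the toolpath is (23.94,103.96) → (46.87,103.96) → (46.87,68.48) → (23.94,68.48) → (23.94,103.96), returning to the start.

G21
G90
G0 X249.69 Y81.46
M3 S284
G01 X228.27 Y78.32 F3598
G01 X195.25 Y81.19
G01 X160.10 Y88.28
G01 X132.32 Y97.77
G01 X121.38 Y107.85
M5
G0 X217.82 Y93.04
M3 S456
G01 X207.40 Y94.94 F2444
G01 X179.59 Y101.72
G01 X145.83 Y109.91
G01 X117.54 Y116.05
G01 X106.15 Y116.68
M5
G0 X190.01 Y57.87
M3 S284
G01 X164.74 Y46.60 F3598
G01 X136.61 Y36.88
G01 X105.62 Y28.72
G01 X71.76 Y22.12
G01 X35.04 Y17.07
M5
G0 X102.26 Y25.06
M3 S456
G01 X100.21 Y31.38 F2444
G01 X94.83 Y35.29
G01 X88.17 Y35.29
G01 X82.79 Y31.38
G01 X80.74 Y25.06
G01 X82.79 Y18.74
G01 X88.17 Y14.83
G01 X94.83 Y14.83
G01 X100.21 Y18.74
G01 X102.26 Y25.06
M5
G0 X23.94 Y103.96
M3 S284
G01 X46.87 Y103.96 F3598
G01 X46.87 Y68.48
G01 X23.94 Y68.48
G01 X23.94 Y103.96
M5
G0 X0.00 Y0.00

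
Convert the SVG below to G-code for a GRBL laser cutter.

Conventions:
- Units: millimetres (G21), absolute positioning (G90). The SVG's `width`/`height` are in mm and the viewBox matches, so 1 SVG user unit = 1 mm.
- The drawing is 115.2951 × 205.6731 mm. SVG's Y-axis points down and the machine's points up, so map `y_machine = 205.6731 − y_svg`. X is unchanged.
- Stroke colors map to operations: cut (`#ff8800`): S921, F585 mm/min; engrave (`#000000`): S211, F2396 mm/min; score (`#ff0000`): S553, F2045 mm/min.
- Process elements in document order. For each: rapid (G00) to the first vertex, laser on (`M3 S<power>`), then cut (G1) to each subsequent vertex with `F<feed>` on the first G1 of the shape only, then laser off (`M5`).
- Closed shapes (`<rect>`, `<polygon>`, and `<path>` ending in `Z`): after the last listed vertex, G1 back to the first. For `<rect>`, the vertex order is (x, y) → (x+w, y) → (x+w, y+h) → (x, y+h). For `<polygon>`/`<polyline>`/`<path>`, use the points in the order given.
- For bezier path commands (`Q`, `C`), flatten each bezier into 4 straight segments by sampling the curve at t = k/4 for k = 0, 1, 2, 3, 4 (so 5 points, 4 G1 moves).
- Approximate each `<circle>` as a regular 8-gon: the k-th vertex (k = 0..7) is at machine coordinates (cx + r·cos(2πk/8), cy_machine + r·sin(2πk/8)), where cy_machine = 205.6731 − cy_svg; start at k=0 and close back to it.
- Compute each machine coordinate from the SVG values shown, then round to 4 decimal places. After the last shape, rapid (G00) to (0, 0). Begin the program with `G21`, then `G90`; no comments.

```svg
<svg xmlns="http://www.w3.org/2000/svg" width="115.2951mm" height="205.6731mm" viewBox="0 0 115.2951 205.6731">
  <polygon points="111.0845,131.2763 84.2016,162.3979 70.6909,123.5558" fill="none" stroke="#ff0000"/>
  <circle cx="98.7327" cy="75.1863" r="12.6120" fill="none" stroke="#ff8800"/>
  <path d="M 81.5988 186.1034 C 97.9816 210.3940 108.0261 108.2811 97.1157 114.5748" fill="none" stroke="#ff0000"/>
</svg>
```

1 u = 1 mm; y_m = 205.6731 − y.

[1] `<polygon>` regular polygon, #ff0000→score S553 F2045: (111.0845,74.3968) → (84.2016,43.2752) → (70.6909,82.1173) → (111.0845,74.3968) (closed)

[2] `<circle>` circle, #ff8800→cut S921 F585: (111.3447,130.4868) → (107.6507,139.4048) → (98.7327,143.0988) → (89.8147,139.4048) → (86.1207,130.4868) → (89.8147,121.5688) → (98.7327,117.8748) → (107.6507,121.5688) → (111.3447,130.4868) (closed)

[3] `<path>` cubic bezier, #ff0000→score S553 F2045: (81.5988,19.5697) → (92.4691,21.3835) → (99.5922,48.5852) → (101.5978,79.1612) → (97.1157,91.0983)

G21
G90
G00 X111.0845 Y74.3968
M3 S553
G1 X84.2016 Y43.2752 F2045
G1 X70.6909 Y82.1173
G1 X111.0845 Y74.3968
M5
G00 X111.3447 Y130.4868
M3 S921
G1 X107.6507 Y139.4048 F585
G1 X98.7327 Y143.0988
G1 X89.8147 Y139.4048
G1 X86.1207 Y130.4868
G1 X89.8147 Y121.5688
G1 X98.7327 Y117.8748
G1 X107.6507 Y121.5688
G1 X111.3447 Y130.4868
M5
G00 X81.5988 Y19.5697
M3 S553
G1 X92.4691 Y21.3835 F2045
G1 X99.5922 Y48.5852
G1 X101.5978 Y79.1612
G1 X97.1157 Y91.0983
M5
G00 X0.0000 Y0.0000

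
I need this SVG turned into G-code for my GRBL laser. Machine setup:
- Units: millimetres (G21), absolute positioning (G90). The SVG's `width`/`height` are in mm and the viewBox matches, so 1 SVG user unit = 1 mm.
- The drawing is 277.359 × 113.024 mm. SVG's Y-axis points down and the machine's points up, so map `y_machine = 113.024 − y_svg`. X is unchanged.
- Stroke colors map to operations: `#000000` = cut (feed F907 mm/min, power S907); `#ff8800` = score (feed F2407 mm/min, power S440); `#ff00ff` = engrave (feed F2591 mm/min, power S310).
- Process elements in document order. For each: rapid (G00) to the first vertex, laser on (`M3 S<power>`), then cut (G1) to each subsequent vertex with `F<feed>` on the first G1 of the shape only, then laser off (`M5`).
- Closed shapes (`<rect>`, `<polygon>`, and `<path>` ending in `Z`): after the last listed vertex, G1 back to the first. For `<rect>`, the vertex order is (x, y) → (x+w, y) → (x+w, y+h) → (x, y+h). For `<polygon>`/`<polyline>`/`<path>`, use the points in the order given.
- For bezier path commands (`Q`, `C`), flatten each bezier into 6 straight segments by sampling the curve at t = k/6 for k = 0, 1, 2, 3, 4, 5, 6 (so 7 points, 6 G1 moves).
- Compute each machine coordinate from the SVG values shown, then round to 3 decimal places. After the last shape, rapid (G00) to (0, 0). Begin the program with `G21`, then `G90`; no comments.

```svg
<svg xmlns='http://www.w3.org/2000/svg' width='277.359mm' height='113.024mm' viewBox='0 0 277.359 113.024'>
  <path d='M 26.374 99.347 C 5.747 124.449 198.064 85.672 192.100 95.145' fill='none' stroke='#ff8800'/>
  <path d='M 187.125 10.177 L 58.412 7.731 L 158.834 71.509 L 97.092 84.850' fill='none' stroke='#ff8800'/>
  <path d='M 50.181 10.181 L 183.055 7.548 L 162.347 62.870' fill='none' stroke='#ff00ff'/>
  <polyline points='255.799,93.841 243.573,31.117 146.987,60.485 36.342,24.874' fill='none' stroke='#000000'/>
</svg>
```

G21
G90
G00 X26.374 Y13.677
M3 S440
G1 X31.902 Y5.930 F2407
G1 X61.498 Y5.715
G1 X103.738 Y9.917
G1 X147.201 Y15.422
G1 X180.462 Y19.114
G1 X192.100 Y17.879
M5
G00 X187.125 Y102.847
M3 S440
G1 X58.412 Y105.293 F2407
G1 X158.834 Y41.515
G1 X97.092 Y28.174
M5
G00 X50.181 Y102.843
M3 S310
G1 X183.055 Y105.476 F2591
G1 X162.347 Y50.154
M5
G00 X255.799 Y19.183
M3 S907
G1 X243.573 Y81.907 F907
G1 X146.987 Y52.539
G1 X36.342 Y88.150
M5
G00 X0.000 Y0.000

viewBox `0 0 277.359 113.024` with mm width/height → 1 unit = 1 mm. Flip: y_m = 113.024 − y_svg.

**Shape 1** — `<path>` cubic bezier, stroke `#ff8800` → score (S440, F2407). Control points (SVG): P0=(26.374,99.347), P1=(5.747,124.449), P2=(198.064,85.672), P3=(192.100,95.145); sampled at t=k/6. Machine vertices: (26.374,13.677) → (31.902,5.930) → (61.498,5.715) → (103.738,9.917) → (147.201,15.422) → (180.462,19.114) → (192.100,17.879). Open path.

**Shape 2** — `<path>` open polyline, stroke `#ff8800` → score (S440, F2407). Machine vertices: (187.125,102.847) → (58.412,105.293) → (158.834,41.515) → (97.092,28.174). Open path.

**Shape 3** — `<path>` open polyline, stroke `#ff00ff` → engrave (S310, F2591). Machine vertices: (50.181,102.843) → (183.055,105.476) → (162.347,50.154). Open path.

**Shape 4** — `<polyline>` open polyline, stroke `#000000` → cut (S907, F907). Machine vertices: (255.799,19.183) → (243.573,81.907) → (146.987,52.539) → (36.342,88.150). Open path.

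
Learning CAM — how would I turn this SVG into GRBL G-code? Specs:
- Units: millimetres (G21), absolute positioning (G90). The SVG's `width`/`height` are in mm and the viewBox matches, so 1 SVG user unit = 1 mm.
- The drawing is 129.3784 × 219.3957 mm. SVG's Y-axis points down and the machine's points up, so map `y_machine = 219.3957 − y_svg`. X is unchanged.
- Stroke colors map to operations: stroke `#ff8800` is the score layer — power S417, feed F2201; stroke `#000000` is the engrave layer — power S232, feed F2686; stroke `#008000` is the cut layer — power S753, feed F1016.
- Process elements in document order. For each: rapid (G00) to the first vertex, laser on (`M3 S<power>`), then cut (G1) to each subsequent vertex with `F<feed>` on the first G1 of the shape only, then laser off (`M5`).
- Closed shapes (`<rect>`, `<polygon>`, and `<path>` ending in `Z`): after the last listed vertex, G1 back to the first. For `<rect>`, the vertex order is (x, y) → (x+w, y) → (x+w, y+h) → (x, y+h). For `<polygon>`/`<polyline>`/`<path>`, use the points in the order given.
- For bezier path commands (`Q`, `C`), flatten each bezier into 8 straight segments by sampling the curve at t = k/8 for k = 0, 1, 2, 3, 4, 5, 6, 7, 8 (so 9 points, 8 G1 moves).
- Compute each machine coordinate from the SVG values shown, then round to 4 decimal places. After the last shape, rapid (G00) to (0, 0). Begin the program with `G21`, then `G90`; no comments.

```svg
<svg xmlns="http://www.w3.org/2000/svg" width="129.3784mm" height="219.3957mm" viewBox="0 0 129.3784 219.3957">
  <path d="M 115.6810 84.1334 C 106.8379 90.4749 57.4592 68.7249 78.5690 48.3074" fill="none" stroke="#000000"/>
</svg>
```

G21
G90
G00 X115.6810 Y135.2623
M3 S232
G1 X110.6816 Y134.1436 F2686
G1 X103.1830 Y135.3136
G1 X94.4863 Y138.4276
G1 X85.8927 Y143.1407
G1 X78.7030 Y149.1081
G1 X74.2185 Y155.9851
G1 X73.7401 Y163.4267
G1 X78.5690 Y171.0883
M5
G00 X0.0000 Y0.0000

viewBox `0 0 129.3784 219.3957` with mm width/height → 1 unit = 1 mm. Flip: y_m = 219.3957 − y_svg.

**Shape 1** — `<path>` cubic bezier, stroke `#000000` → engrave (S232, F2686). Control points (SVG): P0=(115.6810,84.1334), P1=(106.8379,90.4749), P2=(57.4592,68.7249), P3=(78.5690,48.3074); sampled at t=k/8. Machine vertices: (115.6810,135.2623) → (110.6816,134.1436) → (103.1830,135.3136) → (94.4863,138.4276) → (85.8927,143.1407) → (78.7030,149.1081) → (74.2185,155.9851) → (73.7401,163.4267) → (78.5690,171.0883). Open path.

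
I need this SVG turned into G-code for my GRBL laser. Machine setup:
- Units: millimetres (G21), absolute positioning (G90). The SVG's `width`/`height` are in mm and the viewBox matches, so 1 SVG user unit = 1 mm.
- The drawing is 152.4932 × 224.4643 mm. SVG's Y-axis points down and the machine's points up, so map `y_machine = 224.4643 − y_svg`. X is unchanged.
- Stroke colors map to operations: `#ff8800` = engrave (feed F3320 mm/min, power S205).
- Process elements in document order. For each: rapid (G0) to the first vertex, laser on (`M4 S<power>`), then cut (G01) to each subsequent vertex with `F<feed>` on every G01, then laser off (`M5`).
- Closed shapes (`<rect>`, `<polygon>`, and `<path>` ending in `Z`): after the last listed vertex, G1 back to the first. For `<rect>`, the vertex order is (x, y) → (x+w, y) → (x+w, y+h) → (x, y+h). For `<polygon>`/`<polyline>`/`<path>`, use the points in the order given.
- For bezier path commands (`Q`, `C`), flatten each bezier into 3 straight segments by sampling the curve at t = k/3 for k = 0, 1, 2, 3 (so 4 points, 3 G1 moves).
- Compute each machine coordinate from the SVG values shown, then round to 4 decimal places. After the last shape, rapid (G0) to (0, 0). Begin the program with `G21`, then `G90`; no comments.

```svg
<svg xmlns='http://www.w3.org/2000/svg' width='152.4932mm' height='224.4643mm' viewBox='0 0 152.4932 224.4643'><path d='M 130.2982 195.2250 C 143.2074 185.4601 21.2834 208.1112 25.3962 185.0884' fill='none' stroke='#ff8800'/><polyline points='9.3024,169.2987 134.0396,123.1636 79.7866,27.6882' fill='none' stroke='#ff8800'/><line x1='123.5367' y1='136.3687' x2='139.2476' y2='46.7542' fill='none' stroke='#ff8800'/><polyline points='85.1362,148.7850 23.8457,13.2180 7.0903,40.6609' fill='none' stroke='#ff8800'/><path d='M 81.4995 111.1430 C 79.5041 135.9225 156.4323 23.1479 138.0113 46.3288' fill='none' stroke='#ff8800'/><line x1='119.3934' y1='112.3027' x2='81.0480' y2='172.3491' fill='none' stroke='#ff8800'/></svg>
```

viewBox `0 0 152.4932 224.4643` with mm width/height → 1 unit = 1 mm. Flip: y_m = 224.4643 − y_svg.

**Shape 1** — `<path>` cubic bezier, stroke `#ff8800` → engrave (S205, F3320). Control points (SVG): P0=(130.2982,195.2250), P1=(143.2074,185.4601), P2=(21.2834,208.1112), P3=(25.3962,185.0884); sampled at t=k/3. Machine vertices: (130.2982,29.2393) → (107.9249,31.0911) → (53.6338,28.6855) → (25.3962,39.3759). Open path.

**Shape 2** — `<polyline>` open polyline, stroke `#ff8800` → engrave (S205, F3320). Machine vertices: (9.3024,55.1656) → (134.0396,101.3007) → (79.7866,196.7761). Open path.

**Shape 3** — `<line>` line segment, stroke `#ff8800` → engrave (S205, F3320). Machine vertices: (123.5367,88.0956) → (139.2476,177.7101). Open path.

**Shape 4** — `<polyline>` open polyline, stroke `#ff8800` → engrave (S205, F3320). Machine vertices: (85.1362,75.6793) → (23.8457,211.2463) → (7.0903,183.8034). Open path.

**Shape 5** — `<path>` cubic bezier, stroke `#ff8800` → engrave (S205, F3320). Control points (SVG): P0=(81.4995,111.1430), P1=(79.5041,135.9225), P2=(156.4323,23.1479), P3=(138.0113,46.3288); sampled at t=k/3. Machine vertices: (81.4995,113.3213) → (99.3574,124.2632) → (131.1038,166.1279) → (138.0113,178.1355). Open path.

**Shape 6** — `<line>` line segment, stroke `#ff8800` → engrave (S205, F3320). Machine vertices: (119.3934,112.1616) → (81.0480,52.1152). Open path.

G21
G90
G0 X130.2982 Y29.2393
M4 S205
G01 X107.9249 Y31.0911 F3320
G01 X53.6338 Y28.6855 F3320
G01 X25.3962 Y39.3759 F3320
M5
G0 X9.3024 Y55.1656
M4 S205
G01 X134.0396 Y101.3007 F3320
G01 X79.7866 Y196.7761 F3320
M5
G0 X123.5367 Y88.0956
M4 S205
G01 X139.2476 Y177.7101 F3320
M5
G0 X85.1362 Y75.6793
M4 S205
G01 X23.8457 Y211.2463 F3320
G01 X7.0903 Y183.8034 F3320
M5
G0 X81.4995 Y113.3213
M4 S205
G01 X99.3574 Y124.2632 F3320
G01 X131.1038 Y166.1279 F3320
G01 X138.0113 Y178.1355 F3320
M5
G0 X119.3934 Y112.1616
M4 S205
G01 X81.0480 Y52.1152 F3320
M5
G0 X0.0000 Y0.0000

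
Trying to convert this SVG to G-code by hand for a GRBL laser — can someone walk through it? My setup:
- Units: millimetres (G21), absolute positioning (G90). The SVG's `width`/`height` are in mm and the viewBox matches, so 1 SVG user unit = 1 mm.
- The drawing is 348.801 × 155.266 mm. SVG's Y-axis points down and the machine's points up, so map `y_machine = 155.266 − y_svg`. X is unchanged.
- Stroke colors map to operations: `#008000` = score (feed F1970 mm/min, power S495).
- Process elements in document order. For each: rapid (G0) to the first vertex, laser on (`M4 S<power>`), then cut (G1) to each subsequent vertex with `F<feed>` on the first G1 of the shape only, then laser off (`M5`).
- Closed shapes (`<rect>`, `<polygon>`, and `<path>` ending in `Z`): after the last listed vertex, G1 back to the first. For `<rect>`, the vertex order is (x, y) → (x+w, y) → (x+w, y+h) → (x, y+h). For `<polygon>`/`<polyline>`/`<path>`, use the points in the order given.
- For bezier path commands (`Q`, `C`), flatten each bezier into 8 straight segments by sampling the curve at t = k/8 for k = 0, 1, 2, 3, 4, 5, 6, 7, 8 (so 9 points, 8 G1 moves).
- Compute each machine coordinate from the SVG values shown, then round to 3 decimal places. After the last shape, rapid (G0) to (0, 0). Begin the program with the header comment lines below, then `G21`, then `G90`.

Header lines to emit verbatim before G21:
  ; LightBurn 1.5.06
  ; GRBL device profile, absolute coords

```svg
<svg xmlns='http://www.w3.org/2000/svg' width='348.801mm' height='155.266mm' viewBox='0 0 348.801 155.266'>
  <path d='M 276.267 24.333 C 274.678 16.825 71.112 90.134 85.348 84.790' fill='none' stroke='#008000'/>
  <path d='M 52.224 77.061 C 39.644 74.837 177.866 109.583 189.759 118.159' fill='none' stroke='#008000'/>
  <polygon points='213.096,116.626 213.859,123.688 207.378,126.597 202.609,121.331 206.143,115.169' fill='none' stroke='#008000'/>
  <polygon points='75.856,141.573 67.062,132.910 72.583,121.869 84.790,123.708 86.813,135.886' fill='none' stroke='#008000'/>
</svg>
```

; LightBurn 1.5.06
; GRBL device profile, absolute coords
G21
G90
G0 X276.267 Y130.933
M4 S495
G1 X267.023 Y130.272 F1970
G1 X243.764 Y123.903
G1 X211.407 Y113.694
G1 X174.873 Y101.516
G1 X139.081 Y89.236
G1 X108.950 Y78.724
G1 X89.399 Y71.847
G1 X85.348 Y70.476
M5
G0 X52.224 Y78.205
M4 S495
G1 X54.034 Y77.429 F1970
G1 X66.734 Y73.928
G1 X87.077 Y68.440
G1 X111.814 Y61.706
G1 X137.699 Y54.466
G1 X161.483 Y47.459
G1 X179.919 Y41.426
G1 X189.759 Y37.107
M5
G0 X213.096 Y38.640
M4 S495
G1 X213.859 Y31.578 F1970
G1 X207.378 Y28.669
G1 X202.609 Y33.935
G1 X206.143 Y40.097
G1 X213.096 Y38.640
M5
G0 X75.856 Y13.693
M4 S495
G1 X67.062 Y22.356 F1970
G1 X72.583 Y33.397
G1 X84.790 Y31.558
G1 X86.813 Y19.380
G1 X75.856 Y13.693
M5
G0 X0.000 Y0.000

viewBox `0 0 348.801 155.266` with mm width/height → 1 unit = 1 mm. Flip: y_m = 155.266 − y_svg.

**Shape 1** — `<path>` cubic bezier, stroke `#008000` → score (S495, F1970). Control points (SVG): P0=(276.267,24.333), P1=(274.678,16.825), P2=(71.112,90.134), P3=(85.348,84.790); sampled at t=k/8. Machine vertices: (276.267,130.933) → (267.023,130.272) → (243.764,123.903) → (211.407,113.694) → (174.873,101.516) → (139.081,89.236) → (108.950,78.724) → (89.399,71.847) → (85.348,70.476). Open path.

**Shape 2** — `<path>` cubic bezier, stroke `#008000` → score (S495, F1970). Control points (SVG): P0=(52.224,77.061), P1=(39.644,74.837), P2=(177.866,109.583), P3=(189.759,118.159); sampled at t=k/8. Machine vertices: (52.224,78.205) → (54.034,77.429) → (66.734,73.928) → (87.077,68.440) → (111.814,61.706) → (137.699,54.466) → (161.483,47.459) → (179.919,41.426) → (189.759,37.107). Open path.

**Shape 3** — `<polygon>` regular polygon, stroke `#008000` → score (S495, F1970). Machine vertices: (213.096,38.640) → (213.859,31.578) → (207.378,28.669) → (202.609,33.935) → (206.143,40.097) → (213.096,38.640). Closed: final G1 returns to the first vertex.

**Shape 4** — `<polygon>` regular polygon, stroke `#008000` → score (S495, F1970). Machine vertices: (75.856,13.693) → (67.062,22.356) → (72.583,33.397) → (84.790,31.558) → (86.813,19.380) → (75.856,13.693). Closed: final G1 returns to the first vertex.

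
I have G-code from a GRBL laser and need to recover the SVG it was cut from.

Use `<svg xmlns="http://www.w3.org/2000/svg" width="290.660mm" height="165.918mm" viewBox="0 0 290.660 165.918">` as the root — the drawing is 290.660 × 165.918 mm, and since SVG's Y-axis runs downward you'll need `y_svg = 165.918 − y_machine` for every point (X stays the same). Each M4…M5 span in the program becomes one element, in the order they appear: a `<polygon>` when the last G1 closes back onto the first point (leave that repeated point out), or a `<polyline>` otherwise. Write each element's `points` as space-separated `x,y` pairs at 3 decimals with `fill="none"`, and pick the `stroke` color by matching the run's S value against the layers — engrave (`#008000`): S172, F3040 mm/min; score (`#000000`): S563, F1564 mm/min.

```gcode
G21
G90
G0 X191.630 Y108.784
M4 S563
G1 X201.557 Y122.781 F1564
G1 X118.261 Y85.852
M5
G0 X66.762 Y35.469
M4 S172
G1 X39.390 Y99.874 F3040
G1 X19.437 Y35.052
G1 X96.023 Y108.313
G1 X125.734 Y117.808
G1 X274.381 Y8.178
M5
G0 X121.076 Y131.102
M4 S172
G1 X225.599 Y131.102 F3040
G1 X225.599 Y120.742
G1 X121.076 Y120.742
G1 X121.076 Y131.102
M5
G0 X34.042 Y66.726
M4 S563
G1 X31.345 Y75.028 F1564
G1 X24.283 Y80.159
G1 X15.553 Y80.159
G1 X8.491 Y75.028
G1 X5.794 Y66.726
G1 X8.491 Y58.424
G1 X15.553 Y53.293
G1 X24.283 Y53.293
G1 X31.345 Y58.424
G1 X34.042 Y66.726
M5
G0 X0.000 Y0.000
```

y_svg = 165.918 − y_m.

[1] S563→`#000000` (score); open run; points: 191.630,57.134 201.557,43.137 118.261,80.066

[2] S172→`#008000` (engrave); open run; points: 66.762,130.449 39.390,66.044 19.437,130.866 96.023,57.605 125.734,48.110 274.381,157.740

[3] S172→`#008000` (engrave); closed run; points: 121.076,34.816 225.599,34.816 225.599,45.176 121.076,45.176

[4] S563→`#000000` (score); closed run; points: 34.042,99.192 31.345,90.890 24.283,85.759 15.553,85.759 8.491,90.890 5.794,99.192 8.491,107.494 15.553,112.625 24.283,112.625 31.345,107.494

<svg xmlns="http://www.w3.org/2000/svg" width="290.660mm" height="165.918mm" viewBox="0 0 290.660 165.918">
  <polyline points="191.630,57.134 201.557,43.137 118.261,80.066" fill="none" stroke="#000000"/>
  <polyline points="66.762,130.449 39.390,66.044 19.437,130.866 96.023,57.605 125.734,48.110 274.381,157.740" fill="none" stroke="#008000"/>
  <polygon points="121.076,34.816 225.599,34.816 225.599,45.176 121.076,45.176" fill="none" stroke="#008000"/>
  <polygon points="34.042,99.192 31.345,90.890 24.283,85.759 15.553,85.759 8.491,90.890 5.794,99.192 8.491,107.494 15.553,112.625 24.283,112.625 31.345,107.494" fill="none" stroke="#000000"/>
</svg>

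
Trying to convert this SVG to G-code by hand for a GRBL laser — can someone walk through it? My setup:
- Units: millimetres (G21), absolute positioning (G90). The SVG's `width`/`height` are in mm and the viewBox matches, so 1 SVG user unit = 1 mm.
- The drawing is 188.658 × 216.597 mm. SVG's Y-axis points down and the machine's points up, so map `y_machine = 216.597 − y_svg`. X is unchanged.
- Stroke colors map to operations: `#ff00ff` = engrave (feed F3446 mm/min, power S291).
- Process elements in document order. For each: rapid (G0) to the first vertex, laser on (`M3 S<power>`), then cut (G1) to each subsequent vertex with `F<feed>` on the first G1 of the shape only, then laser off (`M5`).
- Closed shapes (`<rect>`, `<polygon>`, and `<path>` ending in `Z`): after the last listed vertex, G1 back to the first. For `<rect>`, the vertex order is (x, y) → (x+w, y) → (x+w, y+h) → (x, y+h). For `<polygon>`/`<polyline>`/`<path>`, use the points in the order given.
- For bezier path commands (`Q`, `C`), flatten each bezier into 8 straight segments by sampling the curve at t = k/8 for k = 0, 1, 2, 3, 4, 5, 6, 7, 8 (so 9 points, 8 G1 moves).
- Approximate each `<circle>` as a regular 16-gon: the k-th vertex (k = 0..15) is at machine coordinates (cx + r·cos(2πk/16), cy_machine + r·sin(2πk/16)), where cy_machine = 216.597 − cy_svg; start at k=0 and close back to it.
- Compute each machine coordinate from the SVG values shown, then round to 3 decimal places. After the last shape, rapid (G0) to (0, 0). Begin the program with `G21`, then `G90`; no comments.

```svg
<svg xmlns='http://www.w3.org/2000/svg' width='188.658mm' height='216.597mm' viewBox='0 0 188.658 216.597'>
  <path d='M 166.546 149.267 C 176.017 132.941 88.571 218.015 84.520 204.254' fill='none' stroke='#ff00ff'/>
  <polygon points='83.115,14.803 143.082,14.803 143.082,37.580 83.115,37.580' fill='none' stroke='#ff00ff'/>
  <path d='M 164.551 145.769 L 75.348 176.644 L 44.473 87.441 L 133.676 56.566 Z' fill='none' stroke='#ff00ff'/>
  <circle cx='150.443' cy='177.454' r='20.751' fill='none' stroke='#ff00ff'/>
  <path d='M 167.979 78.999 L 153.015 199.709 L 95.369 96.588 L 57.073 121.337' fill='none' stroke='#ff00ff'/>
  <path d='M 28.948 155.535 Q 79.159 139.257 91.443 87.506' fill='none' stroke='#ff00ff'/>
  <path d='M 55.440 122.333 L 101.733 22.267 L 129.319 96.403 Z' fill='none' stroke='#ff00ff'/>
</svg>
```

G21
G90
G0 X166.546 Y67.330
M3 S291
G1 X165.907 Y69.090 F3446
G1 X158.295 Y63.691
G1 X145.823 Y53.478
G1 X130.604 Y40.798
G1 X114.751 Y27.999
G1 X100.377 Y17.425
G1 X89.596 Y11.424
G1 X84.520 Y12.343
M5
G0 X83.115 Y201.794
M3 S291
G1 X143.082 Y201.794 F3446
G1 X143.082 Y179.017
G1 X83.115 Y179.017
G1 X83.115 Y201.794
M5
G0 X164.551 Y70.828
M3 S291
G1 X75.348 Y39.953 F3446
G1 X44.473 Y129.156
G1 X133.676 Y160.031
G1 X164.551 Y70.828
M5
G0 X171.194 Y39.143
M3 S291
G1 X169.614 Y47.084 F3446
G1 X165.116 Y53.816
G1 X158.384 Y58.314
G1 X150.443 Y59.894
G1 X142.502 Y58.314
G1 X135.770 Y53.816
G1 X131.272 Y47.084
G1 X129.692 Y39.143
G1 X131.272 Y31.202
G1 X135.770 Y24.470
G1 X142.502 Y19.972
G1 X150.443 Y18.392
G1 X158.384 Y19.972
G1 X165.116 Y24.470
G1 X169.614 Y31.202
G1 X171.194 Y39.143
M5
G0 X167.979 Y137.598
M3 S291
G1 X153.015 Y16.888 F3446
G1 X95.369 Y120.009
G1 X57.073 Y95.260
M5
G0 X28.948 Y61.062
M3 S291
G1 X40.908 Y65.686 F3446
G1 X51.683 Y71.418
G1 X61.273 Y78.259
G1 X69.677 Y86.208
G1 X76.897 Y95.266
G1 X82.931 Y105.433
G1 X87.779 Y116.708
G1 X91.443 Y129.091
M5
G0 X55.440 Y94.264
M3 S291
G1 X101.733 Y194.330 F3446
G1 X129.319 Y120.194
G1 X55.440 Y94.264
M5
G0 X0.000 Y0.000

viewBox `0 0 188.658 216.597` with mm width/height → 1 unit = 1 mm. Flip: y_m = 216.597 − y_svg.

**Shape 1** — `<path>` cubic bezier, stroke `#ff00ff` → engrave (S291, F3446). Control points (SVG): P0=(166.546,149.267), P1=(176.017,132.941), P2=(88.571,218.015), P3=(84.520,204.254); sampled at t=k/8. Machine vertices: (166.546,67.330) → (165.907,69.090) → (158.295,63.691) → (145.823,53.478) → (130.604,40.798) → (114.751,27.999) → (100.377,17.425) → (89.596,11.424) → (84.520,12.343). Open path.

**Shape 2** — `<polygon>` rectangle, stroke `#ff00ff` → engrave (S291, F3446). Machine vertices: (83.115,201.794) → (143.082,201.794) → (143.082,179.017) → (83.115,179.017) → (83.115,201.794). Closed: final G1 returns to the first vertex.

**Shape 3** — `<path>` regular polygon, stroke `#ff00ff` → engrave (S291, F3446). Machine vertices: (164.551,70.828) → (75.348,39.953) → (44.473,129.156) → (133.676,160.031) → (164.551,70.828). Closed: final G1 returns to the first vertex.

**Shape 4** — `<circle>` circle, stroke `#ff00ff` → engrave (S291, F3446). Machine vertices: (171.194,39.143) → (169.614,47.084) → (165.116,53.816) → (158.384,58.314) → (150.443,59.894) → (142.502,58.314) → (135.770,53.816) → (131.272,47.084) → (129.692,39.143) → (131.272,31.202) → (135.770,24.470) → (142.502,19.972) → (150.443,18.392) → (158.384,19.972) → (165.116,24.470) → (169.614,31.202) → (171.194,39.143). Closed: final G1 returns to the first vertex.

**Shape 5** — `<path>` open polyline, stroke `#ff00ff` → engrave (S291, F3446). Machine vertices: (167.979,137.598) → (153.015,16.888) → (95.369,120.009) → (57.073,95.260). Open path.

**Shape 6** — `<path>` quadratic bezier, stroke `#ff00ff` → engrave (S291, F3446). Control points (SVG): P0=(28.948,155.535), P1=(79.159,139.257), P2=(91.443,87.506); sampled at t=k/8. Machine vertices: (28.948,61.062) → (40.908,65.686) → (51.683,71.418) → (61.273,78.259) → (69.677,86.208) → (76.897,95.266) → (82.931,105.433) → (87.779,116.708) → (91.443,129.091). Open path.

**Shape 7** — `<path>` closed polygon, stroke `#ff00ff` → engrave (S291, F3446). Machine vertices: (55.440,94.264) → (101.733,194.330) → (129.319,120.194) → (55.440,94.264). Closed: final G1 returns to the first vertex.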